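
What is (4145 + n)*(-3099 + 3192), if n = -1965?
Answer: 202740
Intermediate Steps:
(4145 + n)*(-3099 + 3192) = (4145 - 1965)*(-3099 + 3192) = 2180*93 = 202740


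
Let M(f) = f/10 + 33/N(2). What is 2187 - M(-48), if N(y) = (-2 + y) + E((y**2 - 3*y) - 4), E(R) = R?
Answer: 21973/10 ≈ 2197.3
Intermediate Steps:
N(y) = -6 + y**2 - 2*y (N(y) = (-2 + y) + ((y**2 - 3*y) - 4) = (-2 + y) + (-4 + y**2 - 3*y) = -6 + y**2 - 2*y)
M(f) = -11/2 + f/10 (M(f) = f/10 + 33/(-6 + 2**2 - 2*2) = f*(1/10) + 33/(-6 + 4 - 4) = f/10 + 33/(-6) = f/10 + 33*(-1/6) = f/10 - 11/2 = -11/2 + f/10)
2187 - M(-48) = 2187 - (-11/2 + (1/10)*(-48)) = 2187 - (-11/2 - 24/5) = 2187 - 1*(-103/10) = 2187 + 103/10 = 21973/10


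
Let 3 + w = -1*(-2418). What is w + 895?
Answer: 3310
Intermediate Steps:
w = 2415 (w = -3 - 1*(-2418) = -3 + 2418 = 2415)
w + 895 = 2415 + 895 = 3310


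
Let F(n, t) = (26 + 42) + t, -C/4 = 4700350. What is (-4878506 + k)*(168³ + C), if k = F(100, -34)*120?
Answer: 68533298693168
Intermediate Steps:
C = -18801400 (C = -4*4700350 = -18801400)
F(n, t) = 68 + t
k = 4080 (k = (68 - 34)*120 = 34*120 = 4080)
(-4878506 + k)*(168³ + C) = (-4878506 + 4080)*(168³ - 18801400) = -4874426*(4741632 - 18801400) = -4874426*(-14059768) = 68533298693168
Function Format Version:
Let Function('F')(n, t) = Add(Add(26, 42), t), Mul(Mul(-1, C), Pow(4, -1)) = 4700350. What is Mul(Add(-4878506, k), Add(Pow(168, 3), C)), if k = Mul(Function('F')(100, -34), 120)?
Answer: 68533298693168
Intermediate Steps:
C = -18801400 (C = Mul(-4, 4700350) = -18801400)
Function('F')(n, t) = Add(68, t)
k = 4080 (k = Mul(Add(68, -34), 120) = Mul(34, 120) = 4080)
Mul(Add(-4878506, k), Add(Pow(168, 3), C)) = Mul(Add(-4878506, 4080), Add(Pow(168, 3), -18801400)) = Mul(-4874426, Add(4741632, -18801400)) = Mul(-4874426, -14059768) = 68533298693168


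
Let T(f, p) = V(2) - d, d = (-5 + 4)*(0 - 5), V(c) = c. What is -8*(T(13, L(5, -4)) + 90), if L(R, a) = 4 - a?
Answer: -696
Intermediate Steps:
d = 5 (d = -1*(-5) = 5)
T(f, p) = -3 (T(f, p) = 2 - 1*5 = 2 - 5 = -3)
-8*(T(13, L(5, -4)) + 90) = -8*(-3 + 90) = -8*87 = -696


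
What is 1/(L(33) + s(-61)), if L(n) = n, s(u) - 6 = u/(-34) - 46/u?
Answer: 2074/86171 ≈ 0.024068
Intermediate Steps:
s(u) = 6 - 46/u - u/34 (s(u) = 6 + (u/(-34) - 46/u) = 6 + (u*(-1/34) - 46/u) = 6 + (-u/34 - 46/u) = 6 + (-46/u - u/34) = 6 - 46/u - u/34)
1/(L(33) + s(-61)) = 1/(33 + (6 - 46/(-61) - 1/34*(-61))) = 1/(33 + (6 - 46*(-1/61) + 61/34)) = 1/(33 + (6 + 46/61 + 61/34)) = 1/(33 + 17729/2074) = 1/(86171/2074) = 2074/86171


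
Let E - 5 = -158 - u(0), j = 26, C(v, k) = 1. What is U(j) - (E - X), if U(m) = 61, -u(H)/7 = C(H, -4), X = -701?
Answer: -494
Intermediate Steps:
u(H) = -7 (u(H) = -7*1 = -7)
E = -146 (E = 5 + (-158 - 1*(-7)) = 5 + (-158 + 7) = 5 - 151 = -146)
U(j) - (E - X) = 61 - (-146 - 1*(-701)) = 61 - (-146 + 701) = 61 - 1*555 = 61 - 555 = -494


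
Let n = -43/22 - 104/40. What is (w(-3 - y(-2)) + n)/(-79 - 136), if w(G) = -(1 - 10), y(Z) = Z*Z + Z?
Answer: -489/23650 ≈ -0.020677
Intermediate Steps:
y(Z) = Z + Z² (y(Z) = Z² + Z = Z + Z²)
w(G) = 9 (w(G) = -1*(-9) = 9)
n = -501/110 (n = -43*1/22 - 104*1/40 = -43/22 - 13/5 = -501/110 ≈ -4.5545)
(w(-3 - y(-2)) + n)/(-79 - 136) = (9 - 501/110)/(-79 - 136) = (489/110)/(-215) = (489/110)*(-1/215) = -489/23650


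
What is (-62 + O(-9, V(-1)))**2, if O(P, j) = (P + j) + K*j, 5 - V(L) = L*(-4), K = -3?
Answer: 5329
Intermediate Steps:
V(L) = 5 + 4*L (V(L) = 5 - L*(-4) = 5 - (-4)*L = 5 + 4*L)
O(P, j) = P - 2*j (O(P, j) = (P + j) - 3*j = P - 2*j)
(-62 + O(-9, V(-1)))**2 = (-62 + (-9 - 2*(5 + 4*(-1))))**2 = (-62 + (-9 - 2*(5 - 4)))**2 = (-62 + (-9 - 2*1))**2 = (-62 + (-9 - 2))**2 = (-62 - 11)**2 = (-73)**2 = 5329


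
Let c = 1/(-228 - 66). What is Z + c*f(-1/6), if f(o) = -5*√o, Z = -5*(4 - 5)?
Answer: 5 + 5*I*√6/1764 ≈ 5.0 + 0.006943*I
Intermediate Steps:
Z = 5 (Z = -5*(-1) = 5)
c = -1/294 (c = 1/(-294) = -1/294 ≈ -0.0034014)
Z + c*f(-1/6) = 5 - (-5)*√(-1/6)/294 = 5 - (-5)*√(-1*⅙)/294 = 5 - (-5)*√(-⅙)/294 = 5 - (-5)*I*√6/6/294 = 5 - (-5)*I*√6/1764 = 5 + 5*I*√6/1764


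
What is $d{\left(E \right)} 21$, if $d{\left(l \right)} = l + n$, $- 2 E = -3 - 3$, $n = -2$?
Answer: $21$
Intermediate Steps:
$E = 3$ ($E = - \frac{-3 - 3}{2} = \left(- \frac{1}{2}\right) \left(-6\right) = 3$)
$d{\left(l \right)} = -2 + l$ ($d{\left(l \right)} = l - 2 = -2 + l$)
$d{\left(E \right)} 21 = \left(-2 + 3\right) 21 = 1 \cdot 21 = 21$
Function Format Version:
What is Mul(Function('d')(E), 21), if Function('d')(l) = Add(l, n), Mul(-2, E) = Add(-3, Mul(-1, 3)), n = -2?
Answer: 21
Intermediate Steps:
E = 3 (E = Mul(Rational(-1, 2), Add(-3, Mul(-1, 3))) = Mul(Rational(-1, 2), Add(-3, -3)) = Mul(Rational(-1, 2), -6) = 3)
Function('d')(l) = Add(-2, l) (Function('d')(l) = Add(l, -2) = Add(-2, l))
Mul(Function('d')(E), 21) = Mul(Add(-2, 3), 21) = Mul(1, 21) = 21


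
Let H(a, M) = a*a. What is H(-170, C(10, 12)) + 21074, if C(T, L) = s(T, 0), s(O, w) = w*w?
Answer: 49974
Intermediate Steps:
s(O, w) = w**2
C(T, L) = 0 (C(T, L) = 0**2 = 0)
H(a, M) = a**2
H(-170, C(10, 12)) + 21074 = (-170)**2 + 21074 = 28900 + 21074 = 49974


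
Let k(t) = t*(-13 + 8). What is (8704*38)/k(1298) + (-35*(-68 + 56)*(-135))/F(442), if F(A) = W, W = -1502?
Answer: -32201626/2436995 ≈ -13.214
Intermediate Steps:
k(t) = -5*t (k(t) = t*(-5) = -5*t)
F(A) = -1502
(8704*38)/k(1298) + (-35*(-68 + 56)*(-135))/F(442) = (8704*38)/((-5*1298)) + (-35*(-68 + 56)*(-135))/(-1502) = 330752/(-6490) + (-35*(-12)*(-135))*(-1/1502) = 330752*(-1/6490) + (420*(-135))*(-1/1502) = -165376/3245 - 56700*(-1/1502) = -165376/3245 + 28350/751 = -32201626/2436995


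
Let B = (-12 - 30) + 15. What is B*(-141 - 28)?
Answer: 4563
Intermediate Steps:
B = -27 (B = -42 + 15 = -27)
B*(-141 - 28) = -27*(-141 - 28) = -27*(-169) = 4563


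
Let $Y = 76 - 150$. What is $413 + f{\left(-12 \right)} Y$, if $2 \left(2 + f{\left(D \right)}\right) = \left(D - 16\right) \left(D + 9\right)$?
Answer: $-2547$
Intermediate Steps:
$Y = -74$
$f{\left(D \right)} = -2 + \frac{\left(-16 + D\right) \left(9 + D\right)}{2}$ ($f{\left(D \right)} = -2 + \frac{\left(D - 16\right) \left(D + 9\right)}{2} = -2 + \frac{\left(-16 + D\right) \left(9 + D\right)}{2}$)
$413 + f{\left(-12 \right)} Y = 413 + \left(-74 + \frac{\left(-12\right)^{2}}{2} - -42\right) \left(-74\right) = 413 + \left(-74 + \frac{1}{2} \cdot 144 + 42\right) \left(-74\right) = 413 + \left(-74 + 72 + 42\right) \left(-74\right) = 413 + 40 \left(-74\right) = 413 - 2960 = -2547$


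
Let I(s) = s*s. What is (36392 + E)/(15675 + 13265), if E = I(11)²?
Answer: 51033/28940 ≈ 1.7634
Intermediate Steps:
I(s) = s²
E = 14641 (E = (11²)² = 121² = 14641)
(36392 + E)/(15675 + 13265) = (36392 + 14641)/(15675 + 13265) = 51033/28940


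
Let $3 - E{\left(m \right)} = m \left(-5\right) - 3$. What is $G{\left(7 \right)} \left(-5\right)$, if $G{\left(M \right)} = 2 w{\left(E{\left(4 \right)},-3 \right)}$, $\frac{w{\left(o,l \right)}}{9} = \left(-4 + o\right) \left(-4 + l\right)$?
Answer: $13860$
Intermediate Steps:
$E{\left(m \right)} = 6 + 5 m$ ($E{\left(m \right)} = 3 - \left(m \left(-5\right) - 3\right) = 3 - \left(- 5 m - 3\right) = 3 - \left(-3 - 5 m\right) = 3 + \left(3 + 5 m\right) = 6 + 5 m$)
$w{\left(o,l \right)} = 9 \left(-4 + l\right) \left(-4 + o\right)$ ($w{\left(o,l \right)} = 9 \left(-4 + o\right) \left(-4 + l\right) = 9 \left(-4 + l\right) \left(-4 + o\right)$)
$G{\left(M \right)} = -2772$ ($G{\left(M \right)} = 2 \left(144 - -108 - 36 \left(6 + 5 \cdot 4\right) + 9 \left(-3\right) \left(6 + 5 \cdot 4\right)\right) = 2 \left(144 + 108 - 36 \left(6 + 20\right) + 9 \left(-3\right) \left(6 + 20\right)\right) = 2 \left(144 + 108 - 936 + 9 \left(-3\right) 26\right) = 2 \left(144 + 108 - 936 - 702\right) = 2 \left(-1386\right) = -2772$)
$G{\left(7 \right)} \left(-5\right) = \left(-2772\right) \left(-5\right) = 13860$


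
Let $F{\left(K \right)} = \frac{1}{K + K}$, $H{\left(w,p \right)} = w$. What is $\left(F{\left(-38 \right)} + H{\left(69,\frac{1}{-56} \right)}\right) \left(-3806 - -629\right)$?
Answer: $- \frac{16657011}{76} \approx -2.1917 \cdot 10^{5}$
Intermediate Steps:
$F{\left(K \right)} = \frac{1}{2 K}$
$\left(F{\left(-38 \right)} + H{\left(69,\frac{1}{-56} \right)}\right) \left(-3806 - -629\right) = \left(\frac{1}{2 \left(-38\right)} + 69\right) \left(-3806 - -629\right) = \left(\frac{1}{2} \left(- \frac{1}{38}\right) + 69\right) \left(-3806 + 629\right) = \left(- \frac{1}{76} + 69\right) \left(-3177\right) = \frac{5243}{76} \left(-3177\right) = - \frac{16657011}{76}$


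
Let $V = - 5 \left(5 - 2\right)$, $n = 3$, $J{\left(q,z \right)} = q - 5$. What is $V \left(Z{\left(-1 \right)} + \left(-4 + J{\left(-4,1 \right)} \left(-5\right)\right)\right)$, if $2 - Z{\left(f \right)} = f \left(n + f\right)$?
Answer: $-675$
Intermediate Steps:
$J{\left(q,z \right)} = -5 + q$ ($J{\left(q,z \right)} = q - 5 = -5 + q$)
$V = -15$ ($V = \left(-5\right) 3 = -15$)
$Z{\left(f \right)} = 2 - f \left(3 + f\right)$
$V \left(Z{\left(-1 \right)} + \left(-4 + J{\left(-4,1 \right)} \left(-5\right)\right)\right) = - 15 \left(\left(2 - \left(-1\right)^{2} - -3\right) - \left(4 - \left(-5 - 4\right) \left(-5\right)\right)\right) = - 15 \left(\left(2 - 1 + 3\right) - -41\right) = - 15 \left(\left(2 - 1 + 3\right) + \left(-4 + 45\right)\right) = - 15 \left(4 + 41\right) = \left(-15\right) 45 = -675$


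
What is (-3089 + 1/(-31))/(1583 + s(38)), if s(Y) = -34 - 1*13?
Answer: -1995/992 ≈ -2.0111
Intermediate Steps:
s(Y) = -47 (s(Y) = -34 - 13 = -47)
(-3089 + 1/(-31))/(1583 + s(38)) = (-3089 + 1/(-31))/(1583 - 47) = (-3089 - 1/31)/1536 = -95760/31*1/1536 = -1995/992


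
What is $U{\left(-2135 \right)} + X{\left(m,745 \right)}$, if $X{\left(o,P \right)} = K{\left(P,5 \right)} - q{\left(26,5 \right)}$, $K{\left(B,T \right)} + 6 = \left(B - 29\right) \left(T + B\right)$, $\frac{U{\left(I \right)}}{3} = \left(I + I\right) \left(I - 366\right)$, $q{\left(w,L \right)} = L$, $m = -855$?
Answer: $32574799$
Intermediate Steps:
$U{\left(I \right)} = 6 I \left(-366 + I\right)$ ($U{\left(I \right)} = 3 \left(I + I\right) \left(I - 366\right) = 3 \cdot 2 I \left(-366 + I\right) = 6 I \left(-366 + I\right)$)
$K{\left(B,T \right)} = -6 + \left(-29 + B\right) \left(B + T\right)$ ($K{\left(B,T \right)} = -6 + \left(B - 29\right) \left(T + B\right) = -6 + \left(-29 + B\right) \left(B + T\right)$)
$X{\left(o,P \right)} = -156 + P^{2} - 24 P$ ($X{\left(o,P \right)} = \left(-6 + P^{2} - 29 P - 145 + P 5\right) - 5 = \left(-6 + P^{2} - 29 P - 145 + 5 P\right) - 5 = \left(-151 + P^{2} - 24 P\right) - 5 = -156 + P^{2} - 24 P$)
$U{\left(-2135 \right)} + X{\left(m,745 \right)} = 6 \left(-2135\right) \left(-366 - 2135\right) - \left(18036 - 555025\right) = 6 \left(-2135\right) \left(-2501\right) - -536989 = 32037810 + 536989 = 32574799$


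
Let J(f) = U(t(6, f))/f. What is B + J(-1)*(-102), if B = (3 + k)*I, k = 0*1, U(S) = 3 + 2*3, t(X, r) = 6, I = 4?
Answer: 930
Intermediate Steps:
U(S) = 9 (U(S) = 3 + 6 = 9)
k = 0
J(f) = 9/f
B = 12 (B = (3 + 0)*4 = 3*4 = 12)
B + J(-1)*(-102) = 12 + (9/(-1))*(-102) = 12 + (9*(-1))*(-102) = 12 - 9*(-102) = 12 + 918 = 930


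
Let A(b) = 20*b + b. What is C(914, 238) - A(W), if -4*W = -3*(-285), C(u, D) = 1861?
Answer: 25399/4 ≈ 6349.8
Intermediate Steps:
W = -855/4 (W = -(-3)*(-285)/4 = -¼*855 = -855/4 ≈ -213.75)
A(b) = 21*b
C(914, 238) - A(W) = 1861 - 21*(-855)/4 = 1861 - 1*(-17955/4) = 1861 + 17955/4 = 25399/4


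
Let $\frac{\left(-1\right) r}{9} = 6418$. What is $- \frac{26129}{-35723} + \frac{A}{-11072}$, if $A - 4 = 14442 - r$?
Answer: $- \frac{143136631}{24720316} \approx -5.7902$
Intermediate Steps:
$r = -57762$ ($r = \left(-9\right) 6418 = -57762$)
$A = 72208$ ($A = 4 + \left(14442 - -57762\right) = 4 + \left(14442 + 57762\right) = 4 + 72204 = 72208$)
$- \frac{26129}{-35723} + \frac{A}{-11072} = - \frac{26129}{-35723} + \frac{72208}{-11072} = \left(-26129\right) \left(- \frac{1}{35723}\right) + 72208 \left(- \frac{1}{11072}\right) = \frac{26129}{35723} - \frac{4513}{692} = - \frac{143136631}{24720316}$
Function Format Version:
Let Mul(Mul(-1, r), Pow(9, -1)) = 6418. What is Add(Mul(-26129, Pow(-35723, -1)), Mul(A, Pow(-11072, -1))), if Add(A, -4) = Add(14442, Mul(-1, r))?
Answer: Rational(-143136631, 24720316) ≈ -5.7902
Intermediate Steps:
r = -57762 (r = Mul(-9, 6418) = -57762)
A = 72208 (A = Add(4, Add(14442, Mul(-1, -57762))) = Add(4, Add(14442, 57762)) = Add(4, 72204) = 72208)
Add(Mul(-26129, Pow(-35723, -1)), Mul(A, Pow(-11072, -1))) = Add(Mul(-26129, Pow(-35723, -1)), Mul(72208, Pow(-11072, -1))) = Add(Mul(-26129, Rational(-1, 35723)), Mul(72208, Rational(-1, 11072))) = Add(Rational(26129, 35723), Rational(-4513, 692)) = Rational(-143136631, 24720316)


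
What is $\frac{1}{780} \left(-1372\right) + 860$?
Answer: $\frac{167357}{195} \approx 858.24$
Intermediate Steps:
$\frac{1}{780} \left(-1372\right) + 860 = - \frac{343}{195} + 860 = \frac{167357}{195}$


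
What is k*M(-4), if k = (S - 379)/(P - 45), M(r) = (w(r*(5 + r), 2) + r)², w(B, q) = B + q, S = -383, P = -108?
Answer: 3048/17 ≈ 179.29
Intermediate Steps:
M(r) = (2 + r + r*(5 + r))² (M(r) = ((r*(5 + r) + 2) + r)² = ((2 + r*(5 + r)) + r)² = (2 + r + r*(5 + r))²)
k = 254/51 (k = (-383 - 379)/(-108 - 45) = -762/(-153) = -762*(-1/153) = 254/51 ≈ 4.9804)
k*M(-4) = 254*(2 - 4 - 4*(5 - 4))²/51 = 254*(2 - 4 - 4*1)²/51 = 254*(2 - 4 - 4)²/51 = (254/51)*(-6)² = (254/51)*36 = 3048/17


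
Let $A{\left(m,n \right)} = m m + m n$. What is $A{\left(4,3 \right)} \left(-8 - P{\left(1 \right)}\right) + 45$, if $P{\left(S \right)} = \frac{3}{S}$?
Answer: $-263$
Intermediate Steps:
$A{\left(m,n \right)} = m^{2} + m n$
$A{\left(4,3 \right)} \left(-8 - P{\left(1 \right)}\right) + 45 = 4 \left(4 + 3\right) \left(-8 - \frac{3}{1}\right) + 45 = 4 \cdot 7 \left(-8 - 3 \cdot 1\right) + 45 = 28 \left(-8 - 3\right) + 45 = 28 \left(-11\right) + 45 = -308 + 45 = -263$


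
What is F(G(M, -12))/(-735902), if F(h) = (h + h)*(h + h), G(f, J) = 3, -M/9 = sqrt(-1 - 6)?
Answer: -18/367951 ≈ -4.8920e-5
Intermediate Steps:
M = -9*I*sqrt(7) (M = -9*sqrt(-1 - 6) = -9*I*sqrt(7) ≈ -23.812*I)
F(h) = 4*h**2 (F(h) = (2*h)*(2*h) = 4*h**2)
F(G(M, -12))/(-735902) = (4*3**2)/(-735902) = (4*9)*(-1/735902) = 36*(-1/735902) = -18/367951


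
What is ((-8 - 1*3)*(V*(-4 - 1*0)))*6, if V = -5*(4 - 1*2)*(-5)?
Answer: 13200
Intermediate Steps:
V = 50 (V = -5*(4 - 2)*(-5) = -5*2*(-5) = -10*(-5) = 50)
((-8 - 1*3)*(V*(-4 - 1*0)))*6 = ((-8 - 1*3)*(50*(-4 - 1*0)))*6 = ((-8 - 3)*(50*(-4 + 0)))*6 = -550*(-4)*6 = -11*(-200)*6 = 2200*6 = 13200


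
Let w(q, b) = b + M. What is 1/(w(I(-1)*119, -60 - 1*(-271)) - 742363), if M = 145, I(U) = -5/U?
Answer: -1/742007 ≈ -1.3477e-6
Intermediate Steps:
w(q, b) = 145 + b (w(q, b) = b + 145 = 145 + b)
1/(w(I(-1)*119, -60 - 1*(-271)) - 742363) = 1/((145 + (-60 - 1*(-271))) - 742363) = 1/((145 + (-60 + 271)) - 742363) = 1/((145 + 211) - 742363) = 1/(356 - 742363) = 1/(-742007) = -1/742007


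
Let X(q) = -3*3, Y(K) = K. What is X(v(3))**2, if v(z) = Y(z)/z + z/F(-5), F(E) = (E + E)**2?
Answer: 81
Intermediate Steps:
F(E) = 4*E**2 (F(E) = (2*E)**2 = 4*E**2)
v(z) = 1 + z/100 (v(z) = z/z + z/((4*(-5)**2)) = 1 + z/((4*25)) = 1 + z/100)
X(q) = -9
X(v(3))**2 = (-9)**2 = 81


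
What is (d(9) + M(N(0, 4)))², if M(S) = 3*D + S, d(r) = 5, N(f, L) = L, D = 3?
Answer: 324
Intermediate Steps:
M(S) = 9 + S (M(S) = 3*3 + S = 9 + S)
(d(9) + M(N(0, 4)))² = (5 + (9 + 4))² = (5 + 13)² = 18² = 324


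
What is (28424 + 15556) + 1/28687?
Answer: 1261654261/28687 ≈ 43980.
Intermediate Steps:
(28424 + 15556) + 1/28687 = 43980 + 1/28687 = 1261654261/28687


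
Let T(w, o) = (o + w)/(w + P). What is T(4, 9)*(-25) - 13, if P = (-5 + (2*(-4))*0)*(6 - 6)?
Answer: -377/4 ≈ -94.250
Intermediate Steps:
P = 0 (P = (-5 - 8*0)*0 = (-5 + 0)*0 = -5*0 = 0)
T(w, o) = (o + w)/w (T(w, o) = (o + w)/(w + 0) = (o + w)/w)
T(4, 9)*(-25) - 13 = ((9 + 4)/4)*(-25) - 13 = ((¼)*13)*(-25) - 13 = (13/4)*(-25) - 13 = -325/4 - 13 = -377/4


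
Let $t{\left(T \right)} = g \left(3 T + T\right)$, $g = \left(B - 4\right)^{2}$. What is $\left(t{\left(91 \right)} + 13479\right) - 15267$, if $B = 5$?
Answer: $-1424$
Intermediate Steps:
$g = 1$ ($g = \left(5 - 4\right)^{2} = 1^{2} = 1$)
$t{\left(T \right)} = 4 T$ ($t{\left(T \right)} = 1 \left(3 T + T\right) = 1 \cdot 4 T = 4 T$)
$\left(t{\left(91 \right)} + 13479\right) - 15267 = \left(4 \cdot 91 + 13479\right) - 15267 = \left(364 + 13479\right) - 15267 = 13843 - 15267 = -1424$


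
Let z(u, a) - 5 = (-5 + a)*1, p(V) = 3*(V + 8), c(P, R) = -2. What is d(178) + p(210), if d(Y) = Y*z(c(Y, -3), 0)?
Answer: 654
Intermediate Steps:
p(V) = 24 + 3*V (p(V) = 3*(8 + V) = 24 + 3*V)
z(u, a) = a (z(u, a) = 5 + (-5 + a)*1 = 5 + (-5 + a) = a)
d(Y) = 0 (d(Y) = Y*0 = 0)
d(178) + p(210) = 0 + (24 + 3*210) = 0 + (24 + 630) = 0 + 654 = 654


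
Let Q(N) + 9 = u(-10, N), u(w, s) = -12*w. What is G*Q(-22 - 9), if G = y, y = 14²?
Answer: 21756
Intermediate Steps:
Q(N) = 111 (Q(N) = -9 - 12*(-10) = -9 + 120 = 111)
y = 196
G = 196
G*Q(-22 - 9) = 196*111 = 21756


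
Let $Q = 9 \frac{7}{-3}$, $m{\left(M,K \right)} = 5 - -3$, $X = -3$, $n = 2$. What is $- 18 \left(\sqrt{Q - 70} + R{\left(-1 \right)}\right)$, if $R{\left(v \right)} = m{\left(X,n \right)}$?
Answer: $-144 - 18 i \sqrt{91} \approx -144.0 - 171.71 i$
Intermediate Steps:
$m{\left(M,K \right)} = 8$ ($m{\left(M,K \right)} = 5 + 3 = 8$)
$R{\left(v \right)} = 8$
$Q = -21$ ($Q = 9 \cdot 7 \left(- \frac{1}{3}\right) = 9 \left(- \frac{7}{3}\right) = -21$)
$- 18 \left(\sqrt{Q - 70} + R{\left(-1 \right)}\right) = - 18 \left(\sqrt{-21 - 70} + 8\right) = - 18 \left(\sqrt{-91} + 8\right) = - 18 \left(i \sqrt{91} + 8\right) = - 18 \left(8 + i \sqrt{91}\right) = -144 - 18 i \sqrt{91}$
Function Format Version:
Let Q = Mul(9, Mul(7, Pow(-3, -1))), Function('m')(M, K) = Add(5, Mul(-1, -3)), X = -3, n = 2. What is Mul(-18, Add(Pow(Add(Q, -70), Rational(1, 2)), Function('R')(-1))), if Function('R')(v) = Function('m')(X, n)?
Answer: Add(-144, Mul(-18, I, Pow(91, Rational(1, 2)))) ≈ Add(-144.00, Mul(-171.71, I))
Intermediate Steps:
Function('m')(M, K) = 8 (Function('m')(M, K) = Add(5, 3) = 8)
Function('R')(v) = 8
Q = -21 (Q = Mul(9, Mul(7, Rational(-1, 3))) = Mul(9, Rational(-7, 3)) = -21)
Mul(-18, Add(Pow(Add(Q, -70), Rational(1, 2)), Function('R')(-1))) = Mul(-18, Add(Pow(Add(-21, -70), Rational(1, 2)), 8)) = Mul(-18, Add(Pow(-91, Rational(1, 2)), 8)) = Mul(-18, Add(Mul(I, Pow(91, Rational(1, 2))), 8)) = Mul(-18, Add(8, Mul(I, Pow(91, Rational(1, 2))))) = Add(-144, Mul(-18, I, Pow(91, Rational(1, 2))))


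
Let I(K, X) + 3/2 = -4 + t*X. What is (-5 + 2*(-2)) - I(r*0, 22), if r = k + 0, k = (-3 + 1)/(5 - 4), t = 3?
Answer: -139/2 ≈ -69.500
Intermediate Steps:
k = -2 (k = -2/1 = -2*1 = -2)
r = -2 (r = -2 + 0 = -2)
I(K, X) = -11/2 + 3*X (I(K, X) = -3/2 + (-4 + 3*X) = -11/2 + 3*X)
(-5 + 2*(-2)) - I(r*0, 22) = (-5 + 2*(-2)) - (-11/2 + 3*22) = (-5 - 4) - (-11/2 + 66) = -9 - 1*121/2 = -9 - 121/2 = -139/2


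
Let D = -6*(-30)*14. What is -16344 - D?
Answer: -18864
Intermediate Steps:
D = 2520 (D = 180*14 = 2520)
-16344 - D = -16344 - 1*2520 = -16344 - 2520 = -18864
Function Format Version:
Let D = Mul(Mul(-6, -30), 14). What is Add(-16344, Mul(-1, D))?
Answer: -18864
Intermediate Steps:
D = 2520 (D = Mul(180, 14) = 2520)
Add(-16344, Mul(-1, D)) = Add(-16344, Mul(-1, 2520)) = Add(-16344, -2520) = -18864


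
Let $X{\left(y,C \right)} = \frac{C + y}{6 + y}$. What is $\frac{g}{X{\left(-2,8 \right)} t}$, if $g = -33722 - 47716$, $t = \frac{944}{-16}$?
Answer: $\frac{54292}{59} \approx 920.2$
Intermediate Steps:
$X{\left(y,C \right)} = \frac{C + y}{6 + y}$
$t = -59$ ($t = 944 \left(- \frac{1}{16}\right) = -59$)
$g = -81438$
$\frac{g}{X{\left(-2,8 \right)} t} = - \frac{81438}{\frac{8 - 2}{6 - 2} \left(-59\right)} = - \frac{81438}{\frac{1}{4} \cdot 6 \left(-59\right)} = - \frac{81438}{\frac{3}{2} \left(-59\right)} = - \frac{81438}{- \frac{177}{2}} = \left(-81438\right) \left(- \frac{2}{177}\right) = \frac{54292}{59}$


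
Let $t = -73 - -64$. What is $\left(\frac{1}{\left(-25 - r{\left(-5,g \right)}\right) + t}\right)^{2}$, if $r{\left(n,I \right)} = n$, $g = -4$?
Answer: $\frac{1}{841} \approx 0.0011891$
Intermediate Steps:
$t = -9$ ($t = -73 + 64 = -9$)
$\left(\frac{1}{\left(-25 - r{\left(-5,g \right)}\right) + t}\right)^{2} = \left(\frac{1}{\left(-25 - -5\right) - 9}\right)^{2} = \left(\frac{1}{\left(-25 + 5\right) - 9}\right)^{2} = \left(\frac{1}{-20 - 9}\right)^{2} = \left(\frac{1}{-29}\right)^{2} = \left(- \frac{1}{29}\right)^{2} = \frac{1}{841}$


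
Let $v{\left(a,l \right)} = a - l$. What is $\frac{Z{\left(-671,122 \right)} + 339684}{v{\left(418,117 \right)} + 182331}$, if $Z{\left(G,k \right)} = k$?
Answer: $\frac{169903}{91316} \approx 1.8606$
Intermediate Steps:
$\frac{Z{\left(-671,122 \right)} + 339684}{v{\left(418,117 \right)} + 182331} = \frac{122 + 339684}{\left(418 - 117\right) + 182331} = \frac{339806}{\left(418 - 117\right) + 182331} = \frac{339806}{301 + 182331} = \frac{339806}{182632} = 339806 \cdot \frac{1}{182632} = \frac{169903}{91316}$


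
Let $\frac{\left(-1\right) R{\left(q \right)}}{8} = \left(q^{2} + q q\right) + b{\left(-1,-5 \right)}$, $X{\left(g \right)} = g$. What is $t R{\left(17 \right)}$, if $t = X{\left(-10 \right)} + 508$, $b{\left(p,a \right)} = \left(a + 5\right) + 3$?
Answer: $-2314704$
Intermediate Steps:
$b{\left(p,a \right)} = 8 + a$ ($b{\left(p,a \right)} = \left(5 + a\right) + 3 = 8 + a$)
$R{\left(q \right)} = -24 - 16 q^{2}$ ($R{\left(q \right)} = - 8 \left(\left(q^{2} + q q\right) + \left(8 - 5\right)\right) = - 8 \left(\left(q^{2} + q^{2}\right) + 3\right) = - 8 \left(2 q^{2} + 3\right) = - 8 \left(3 + 2 q^{2}\right) = -24 - 16 q^{2}$)
$t = 498$ ($t = -10 + 508 = 498$)
$t R{\left(17 \right)} = 498 \left(-24 - 16 \cdot 17^{2}\right) = 498 \left(-24 - 4624\right) = 498 \left(-4648\right) = -2314704$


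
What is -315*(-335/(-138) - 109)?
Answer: 1544235/46 ≈ 33570.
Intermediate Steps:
-315*(-335/(-138) - 109) = -315*(-335*(-1/138) - 109) = -315*(335/138 - 109) = -315*(-14707/138) = 1544235/46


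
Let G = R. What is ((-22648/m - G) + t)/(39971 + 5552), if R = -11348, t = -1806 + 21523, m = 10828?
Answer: 84087293/123230761 ≈ 0.68236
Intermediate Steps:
t = 19717
G = -11348
((-22648/m - G) + t)/(39971 + 5552) = ((-22648/10828 - 1*(-11348)) + 19717)/(39971 + 5552) = ((-22648*1/10828 + 11348) + 19717)/45523 = ((-5662/2707 + 11348) + 19717)*(1/45523) = (30713374/2707 + 19717)*(1/45523) = (84087293/2707)*(1/45523) = 84087293/123230761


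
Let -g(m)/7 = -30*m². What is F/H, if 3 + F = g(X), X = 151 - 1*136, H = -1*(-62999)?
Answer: 47247/62999 ≈ 0.74996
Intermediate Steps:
H = 62999
X = 15 (X = 151 - 136 = 15)
g(m) = 210*m² (g(m) = -(-210)*m² = 210*m²)
F = 47247 (F = -3 + 210*15² = -3 + 210*225 = -3 + 47250 = 47247)
F/H = 47247/62999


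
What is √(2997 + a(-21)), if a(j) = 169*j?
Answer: 2*I*√138 ≈ 23.495*I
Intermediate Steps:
√(2997 + a(-21)) = √(2997 + 169*(-21)) = √(2997 - 3549) = √(-552) = 2*I*√138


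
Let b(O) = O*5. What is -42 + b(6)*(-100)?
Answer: -3042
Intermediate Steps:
b(O) = 5*O
-42 + b(6)*(-100) = -42 + (5*6)*(-100) = -42 + 30*(-100) = -42 - 3000 = -3042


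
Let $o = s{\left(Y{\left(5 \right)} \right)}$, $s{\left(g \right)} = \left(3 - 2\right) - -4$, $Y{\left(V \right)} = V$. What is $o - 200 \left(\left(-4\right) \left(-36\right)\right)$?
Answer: $-28795$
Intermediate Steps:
$s{\left(g \right)} = 5$ ($s{\left(g \right)} = \left(3 - 2\right) + 4 = 1 + 4 = 5$)
$o = 5$
$o - 200 \left(\left(-4\right) \left(-36\right)\right) = 5 - 200 \left(\left(-4\right) \left(-36\right)\right) = 5 - 28800 = -28795$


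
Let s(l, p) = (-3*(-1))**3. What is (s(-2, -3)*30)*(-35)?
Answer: -28350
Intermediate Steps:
s(l, p) = 27 (s(l, p) = 3**3 = 27)
(s(-2, -3)*30)*(-35) = (27*30)*(-35) = 810*(-35) = -28350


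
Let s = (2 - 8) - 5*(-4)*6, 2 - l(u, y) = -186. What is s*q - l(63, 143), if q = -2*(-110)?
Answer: 24892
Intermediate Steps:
l(u, y) = 188 (l(u, y) = 2 - 1*(-186) = 2 + 186 = 188)
s = 114 (s = -6 + 20*6 = -6 + 120 = 114)
q = 220
s*q - l(63, 143) = 114*220 - 1*188 = 25080 - 188 = 24892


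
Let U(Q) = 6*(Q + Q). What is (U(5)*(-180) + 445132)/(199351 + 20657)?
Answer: 108583/55002 ≈ 1.9742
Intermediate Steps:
U(Q) = 12*Q (U(Q) = 6*(2*Q) = 12*Q)
(U(5)*(-180) + 445132)/(199351 + 20657) = ((12*5)*(-180) + 445132)/(199351 + 20657) = (60*(-180) + 445132)/220008 = (-10800 + 445132)*(1/220008) = 434332*(1/220008) = 108583/55002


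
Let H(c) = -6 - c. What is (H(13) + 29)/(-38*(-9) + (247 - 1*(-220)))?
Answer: 10/809 ≈ 0.012361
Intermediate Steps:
(H(13) + 29)/(-38*(-9) + (247 - 1*(-220))) = ((-6 - 1*13) + 29)/(-38*(-9) + (247 - 1*(-220))) = ((-6 - 13) + 29)/(342 + (247 + 220)) = (-19 + 29)/(342 + 467) = 10/809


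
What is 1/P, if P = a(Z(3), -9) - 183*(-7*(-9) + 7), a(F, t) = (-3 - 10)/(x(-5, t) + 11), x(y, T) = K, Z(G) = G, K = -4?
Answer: -7/89683 ≈ -7.8053e-5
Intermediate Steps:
x(y, T) = -4
a(F, t) = -13/7 (a(F, t) = (-3 - 10)/(-4 + 11) = -13/7)
P = -89683/7 (P = -13/7 - 183*(-7*(-9) + 7) = -13/7 - 183*(63 + 7) = -13/7 - 183*70 = -13/7 - 12810 = -89683/7 ≈ -12812.)
1/P = 1/(-89683/7) = -7/89683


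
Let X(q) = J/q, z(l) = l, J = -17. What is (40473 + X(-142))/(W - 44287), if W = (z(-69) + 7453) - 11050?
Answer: -5747183/6809326 ≈ -0.84402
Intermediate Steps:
W = -3666 (W = (-69 + 7453) - 11050 = 7384 - 11050 = -3666)
X(q) = -17/q
(40473 + X(-142))/(W - 44287) = (40473 - 17/(-142))/(-3666 - 44287) = (40473 - 17*(-1/142))/(-47953) = (40473 + 17/142)*(-1/47953) = (5747183/142)*(-1/47953) = -5747183/6809326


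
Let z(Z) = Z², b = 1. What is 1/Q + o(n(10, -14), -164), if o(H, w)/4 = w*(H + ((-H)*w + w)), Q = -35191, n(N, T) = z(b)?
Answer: -23085297/35191 ≈ -656.00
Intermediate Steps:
n(N, T) = 1 (n(N, T) = 1² = 1)
o(H, w) = 4*w*(H + w - H*w) (o(H, w) = 4*(w*(H + ((-H)*w + w))) = 4*(w*(H + (-H*w + w))) = 4*(w*(H + (w - H*w))) = 4*(w*(H + w - H*w)) = 4*w*(H + w - H*w))
1/Q + o(n(10, -14), -164) = 1/(-35191) + 4*(-164)*(1 - 164 - 1*1*(-164)) = -1/35191 + 4*(-164)*(1 - 164 + 164) = -1/35191 + 4*(-164)*1 = -1/35191 - 656 = -23085297/35191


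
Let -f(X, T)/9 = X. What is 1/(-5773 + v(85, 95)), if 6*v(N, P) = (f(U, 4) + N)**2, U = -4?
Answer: -6/19997 ≈ -0.00030005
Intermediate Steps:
f(X, T) = -9*X
v(N, P) = (36 + N)**2/6 (v(N, P) = (-9*(-4) + N)**2/6 = (36 + N)**2/6)
1/(-5773 + v(85, 95)) = 1/(-5773 + (36 + 85)**2/6) = 1/(-5773 + (1/6)*121**2) = 1/(-5773 + (1/6)*14641) = 1/(-5773 + 14641/6) = 1/(-19997/6) = -6/19997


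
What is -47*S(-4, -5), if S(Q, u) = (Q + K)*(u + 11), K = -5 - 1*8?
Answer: 4794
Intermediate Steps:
K = -13 (K = -5 - 8 = -13)
S(Q, u) = (-13 + Q)*(11 + u) (S(Q, u) = (Q - 13)*(u + 11) = (-13 + Q)*(11 + u))
-47*S(-4, -5) = -47*(-143 - 13*(-5) + 11*(-4) - 4*(-5)) = -47*(-143 + 65 - 44 + 20) = -47*(-102) = 4794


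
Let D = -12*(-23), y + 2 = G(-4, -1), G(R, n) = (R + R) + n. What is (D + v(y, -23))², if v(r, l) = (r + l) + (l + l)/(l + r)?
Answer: 17114769/289 ≈ 59221.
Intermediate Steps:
G(R, n) = n + 2*R (G(R, n) = 2*R + n = n + 2*R)
y = -11 (y = -2 + (-1 + 2*(-4)) = -2 + (-1 - 8) = -2 - 9 = -11)
v(r, l) = l + r + 2*l/(l + r) (v(r, l) = (l + r) + (2*l)/(l + r) = (l + r) + 2*l/(l + r) = l + r + 2*l/(l + r))
D = 276
(D + v(y, -23))² = (276 + ((-23)² + (-11)² + 2*(-23) + 2*(-23)*(-11))/(-23 - 11))² = (276 + (529 + 121 - 46 + 506)/(-34))² = (276 - 1/34*1110)² = (276 - 555/17)² = (4137/17)² = 17114769/289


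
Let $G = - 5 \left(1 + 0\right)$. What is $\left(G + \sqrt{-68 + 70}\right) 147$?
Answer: $-735 + 147 \sqrt{2} \approx -527.11$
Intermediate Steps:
$G = -5$ ($G = \left(-5\right) 1 = -5$)
$\left(G + \sqrt{-68 + 70}\right) 147 = \left(-5 + \sqrt{-68 + 70}\right) 147 = \left(-5 + \sqrt{2}\right) 147 = -735 + 147 \sqrt{2}$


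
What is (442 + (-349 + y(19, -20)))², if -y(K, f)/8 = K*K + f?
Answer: 6943225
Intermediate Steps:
y(K, f) = -8*f - 8*K² (y(K, f) = -8*(K*K + f) = -8*(K² + f) = -8*(f + K²) = -8*f - 8*K²)
(442 + (-349 + y(19, -20)))² = (442 + (-349 + (-8*(-20) - 8*19²)))² = (442 + (-349 + (160 - 8*361)))² = (442 + (-349 + (160 - 2888)))² = (442 + (-349 - 2728))² = (442 - 3077)² = (-2635)² = 6943225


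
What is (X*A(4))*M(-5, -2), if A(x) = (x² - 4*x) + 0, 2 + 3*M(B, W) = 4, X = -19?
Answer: 0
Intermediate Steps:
M(B, W) = ⅔ (M(B, W) = -⅔ + (⅓)*4 = -⅔ + 4/3 = ⅔)
A(x) = x² - 4*x
(X*A(4))*M(-5, -2) = -76*(-4 + 4)*(⅔) = -76*0*(⅔) = -19*0*(⅔) = 0*(⅔) = 0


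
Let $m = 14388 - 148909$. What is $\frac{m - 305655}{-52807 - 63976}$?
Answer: $\frac{440176}{116783} \approx 3.7692$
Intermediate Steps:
$m = -134521$
$\frac{m - 305655}{-52807 - 63976} = \frac{-134521 - 305655}{-52807 - 63976} = - \frac{440176}{-116783} = \left(-440176\right) \left(- \frac{1}{116783}\right) = \frac{440176}{116783}$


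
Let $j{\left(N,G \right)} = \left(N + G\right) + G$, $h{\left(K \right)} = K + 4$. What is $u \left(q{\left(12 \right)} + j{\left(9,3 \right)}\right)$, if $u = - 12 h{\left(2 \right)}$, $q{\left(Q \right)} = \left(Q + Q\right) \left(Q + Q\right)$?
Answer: $-42552$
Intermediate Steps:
$q{\left(Q \right)} = 4 Q^{2}$ ($q{\left(Q \right)} = 2 Q 2 Q = 4 Q^{2}$)
$h{\left(K \right)} = 4 + K$
$j{\left(N,G \right)} = N + 2 G$ ($j{\left(N,G \right)} = \left(G + N\right) + G = N + 2 G$)
$u = -72$ ($u = - 12 \left(4 + 2\right) = \left(-12\right) 6 = -72$)
$u \left(q{\left(12 \right)} + j{\left(9,3 \right)}\right) = - 72 \left(4 \cdot 12^{2} + \left(9 + 2 \cdot 3\right)\right) = - 72 \left(4 \cdot 144 + \left(9 + 6\right)\right) = - 72 \left(576 + 15\right) = \left(-72\right) 591 = -42552$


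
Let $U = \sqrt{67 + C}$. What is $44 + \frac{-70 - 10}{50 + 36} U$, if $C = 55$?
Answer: $44 - \frac{40 \sqrt{122}}{43} \approx 33.725$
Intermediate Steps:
$U = \sqrt{122}$ ($U = \sqrt{67 + 55} = \sqrt{122} \approx 11.045$)
$44 + \frac{-70 - 10}{50 + 36} U = 44 + \frac{-70 - 10}{50 + 36} \sqrt{122} = 44 + - \frac{80}{86} \sqrt{122} = 44 + \left(-80\right) \frac{1}{86} \sqrt{122} = 44 - \frac{40 \sqrt{122}}{43}$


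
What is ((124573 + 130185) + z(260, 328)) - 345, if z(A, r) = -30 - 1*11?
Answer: 254372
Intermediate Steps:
z(A, r) = -41 (z(A, r) = -30 - 11 = -41)
((124573 + 130185) + z(260, 328)) - 345 = ((124573 + 130185) - 41) - 345 = (254758 - 41) - 345 = 254717 - 345 = 254372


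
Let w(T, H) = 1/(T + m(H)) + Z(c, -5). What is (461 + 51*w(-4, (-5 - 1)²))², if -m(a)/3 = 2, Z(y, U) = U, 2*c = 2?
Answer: 4036081/100 ≈ 40361.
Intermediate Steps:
c = 1 (c = (½)*2 = 1)
m(a) = -6 (m(a) = -3*2 = -6)
w(T, H) = -5 + 1/(-6 + T) (w(T, H) = 1/(T - 6) - 5 = 1/(-6 + T) - 5 = -5 + 1/(-6 + T))
(461 + 51*w(-4, (-5 - 1)²))² = (461 + 51*((31 - 5*(-4))/(-6 - 4)))² = (461 + 51*((31 + 20)/(-10)))² = (461 + 51*(-⅒*51))² = (461 + 51*(-51/10))² = (461 - 2601/10)² = (2009/10)² = 4036081/100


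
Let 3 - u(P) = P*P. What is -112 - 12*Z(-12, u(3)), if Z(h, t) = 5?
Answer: -172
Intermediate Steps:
u(P) = 3 - P² (u(P) = 3 - P*P = 3 - P²)
-112 - 12*Z(-12, u(3)) = -112 - 12*5 = -112 - 60 = -172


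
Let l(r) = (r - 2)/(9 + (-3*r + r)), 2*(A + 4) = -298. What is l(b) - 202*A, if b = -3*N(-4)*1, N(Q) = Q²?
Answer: 649016/21 ≈ 30906.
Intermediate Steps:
A = -153 (A = -4 + (½)*(-298) = -4 - 149 = -153)
b = -48 (b = -3*(-4)²*1 = -3*16*1 = -48*1 = -48)
l(r) = (-2 + r)/(9 - 2*r)
l(b) - 202*A = (2 - 1*(-48))/(-9 + 2*(-48)) - 202*(-153) = (2 + 48)/(-9 - 96) + 30906 = 50/(-105) + 30906 = -1/105*50 + 30906 = -10/21 + 30906 = 649016/21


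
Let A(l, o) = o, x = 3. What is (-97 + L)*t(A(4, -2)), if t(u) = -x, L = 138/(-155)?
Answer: 45519/155 ≈ 293.67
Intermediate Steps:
L = -138/155 (L = 138*(-1/155) = -138/155 ≈ -0.89032)
t(u) = -3 (t(u) = -1*3 = -3)
(-97 + L)*t(A(4, -2)) = (-97 - 138/155)*(-3) = -15173/155*(-3) = 45519/155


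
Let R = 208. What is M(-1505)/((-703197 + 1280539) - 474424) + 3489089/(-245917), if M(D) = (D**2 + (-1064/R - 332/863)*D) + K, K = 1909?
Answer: 4497094813204823/567889754915028 ≈ 7.9190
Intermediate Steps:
M(D) = 1909 + D**2 - 123411*D/22438 (M(D) = (D**2 + (-1064/208 - 332/863)*D) + 1909 = (D**2 + (-1064*1/208 - 332*1/863)*D) + 1909 = (D**2 + (-133/26 - 332/863)*D) + 1909 = (D**2 - 123411*D/22438) + 1909 = 1909 + D**2 - 123411*D/22438)
M(-1505)/((-703197 + 1280539) - 474424) + 3489089/(-245917) = (1909 + (-1505)**2 - 123411/22438*(-1505))/((-703197 + 1280539) - 474424) + 3489089/(-245917) = (1909 + 2265025 + 185733555/22438)/(577342 - 474424) + 3489089*(-1/245917) = (51051198647/22438)/102918 - 3489089/245917 = (51051198647/22438)*(1/102918) - 3489089/245917 = 51051198647/2309274084 - 3489089/245917 = 4497094813204823/567889754915028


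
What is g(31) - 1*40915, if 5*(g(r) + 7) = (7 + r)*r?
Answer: -203432/5 ≈ -40686.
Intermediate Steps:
g(r) = -7 + r*(7 + r)/5 (g(r) = -7 + ((7 + r)*r)/5 = -7 + (r*(7 + r))/5 = -7 + r*(7 + r)/5)
g(31) - 1*40915 = (-7 + (⅕)*31² + (7/5)*31) - 1*40915 = (-7 + (⅕)*961 + 217/5) - 40915 = (-7 + 961/5 + 217/5) - 40915 = 1143/5 - 40915 = -203432/5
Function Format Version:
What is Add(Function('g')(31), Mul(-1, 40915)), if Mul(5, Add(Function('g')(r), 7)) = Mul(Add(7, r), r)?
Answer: Rational(-203432, 5) ≈ -40686.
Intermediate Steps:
Function('g')(r) = Add(-7, Mul(Rational(1, 5), r, Add(7, r))) (Function('g')(r) = Add(-7, Mul(Rational(1, 5), Mul(Add(7, r), r))) = Add(-7, Mul(Rational(1, 5), Mul(r, Add(7, r)))) = Add(-7, Mul(Rational(1, 5), r, Add(7, r))))
Add(Function('g')(31), Mul(-1, 40915)) = Add(Add(-7, Mul(Rational(1, 5), Pow(31, 2)), Mul(Rational(7, 5), 31)), Mul(-1, 40915)) = Add(Add(-7, Mul(Rational(1, 5), 961), Rational(217, 5)), -40915) = Add(Add(-7, Rational(961, 5), Rational(217, 5)), -40915) = Add(Rational(1143, 5), -40915) = Rational(-203432, 5)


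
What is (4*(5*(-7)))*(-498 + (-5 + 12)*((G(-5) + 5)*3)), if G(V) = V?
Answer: 69720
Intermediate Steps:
(4*(5*(-7)))*(-498 + (-5 + 12)*((G(-5) + 5)*3)) = (4*(5*(-7)))*(-498 + (-5 + 12)*((-5 + 5)*3)) = (4*(-35))*(-498 + 7*(0*3)) = -140*(-498 + 7*0) = -140*(-498 + 0) = -140*(-498) = 69720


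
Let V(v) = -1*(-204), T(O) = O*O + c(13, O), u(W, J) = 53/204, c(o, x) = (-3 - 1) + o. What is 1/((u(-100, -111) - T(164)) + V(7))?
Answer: -204/5446951 ≈ -3.7452e-5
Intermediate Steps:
c(o, x) = -4 + o
u(W, J) = 53/204 (u(W, J) = 53*(1/204) = 53/204)
T(O) = 9 + O**2 (T(O) = O*O + (-4 + 13) = O**2 + 9 = 9 + O**2)
V(v) = 204
1/((u(-100, -111) - T(164)) + V(7)) = 1/((53/204 - (9 + 164**2)) + 204) = 1/((53/204 - (9 + 26896)) + 204) = 1/((53/204 - 1*26905) + 204) = 1/((53/204 - 26905) + 204) = 1/(-5488567/204 + 204) = 1/(-5446951/204) = -204/5446951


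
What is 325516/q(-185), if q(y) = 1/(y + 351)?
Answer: 54035656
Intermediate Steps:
q(y) = 1/(351 + y)
325516/q(-185) = 325516/(1/(351 - 185)) = 325516/(1/166) = 325516*166 = 54035656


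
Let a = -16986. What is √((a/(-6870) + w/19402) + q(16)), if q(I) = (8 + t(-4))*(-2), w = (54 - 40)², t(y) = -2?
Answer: I*√1174255787712355/11107645 ≈ 3.085*I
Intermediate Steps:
w = 196 (w = 14² = 196)
q(I) = -12 (q(I) = (8 - 2)*(-2) = 6*(-2) = -12)
√((a/(-6870) + w/19402) + q(16)) = √((-16986/(-6870) + 196/19402) - 12) = √((-16986*(-1/6870) + 196*(1/19402)) - 12) = √((2831/1145 + 98/9701) - 12) = √(27575741/11107645 - 12) = √(-105715999/11107645) = I*√1174255787712355/11107645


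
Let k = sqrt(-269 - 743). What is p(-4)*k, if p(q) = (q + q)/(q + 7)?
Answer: -16*I*sqrt(253)/3 ≈ -84.832*I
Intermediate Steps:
p(q) = 2*q/(7 + q) (p(q) = (2*q)/(7 + q) = 2*q/(7 + q))
k = 2*I*sqrt(253) (k = sqrt(-1012) = 2*I*sqrt(253) ≈ 31.812*I)
p(-4)*k = (2*(-4)/(7 - 4))*(2*I*sqrt(253)) = (2*(-4)/3)*(2*I*sqrt(253)) = (2*(-4)*(1/3))*(2*I*sqrt(253)) = -16*I*sqrt(253)/3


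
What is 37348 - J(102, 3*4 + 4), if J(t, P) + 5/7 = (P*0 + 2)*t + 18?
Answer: 259887/7 ≈ 37127.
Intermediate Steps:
J(t, P) = 121/7 + 2*t (J(t, P) = -5/7 + ((P*0 + 2)*t + 18) = -5/7 + ((0 + 2)*t + 18) = -5/7 + (2*t + 18) = -5/7 + (18 + 2*t) = 121/7 + 2*t)
37348 - J(102, 3*4 + 4) = 37348 - (121/7 + 2*102) = 37348 - (121/7 + 204) = 37348 - 1*1549/7 = 37348 - 1549/7 = 259887/7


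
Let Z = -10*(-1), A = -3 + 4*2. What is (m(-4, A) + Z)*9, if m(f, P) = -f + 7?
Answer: 189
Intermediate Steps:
A = 5 (A = -3 + 8 = 5)
m(f, P) = 7 - f
Z = 10
(m(-4, A) + Z)*9 = ((7 - 1*(-4)) + 10)*9 = ((7 + 4) + 10)*9 = (11 + 10)*9 = 21*9 = 189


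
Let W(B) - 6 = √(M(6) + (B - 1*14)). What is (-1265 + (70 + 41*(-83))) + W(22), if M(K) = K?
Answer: -4592 + √14 ≈ -4588.3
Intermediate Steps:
W(B) = 6 + √(-8 + B) (W(B) = 6 + √(6 + (B - 1*14)) = 6 + √(6 + (B - 14)) = 6 + √(6 + (-14 + B)) = 6 + √(-8 + B))
(-1265 + (70 + 41*(-83))) + W(22) = (-1265 + (70 + 41*(-83))) + (6 + √(-8 + 22)) = (-1265 + (70 - 3403)) + (6 + √14) = (-1265 - 3333) + (6 + √14) = -4598 + (6 + √14) = -4592 + √14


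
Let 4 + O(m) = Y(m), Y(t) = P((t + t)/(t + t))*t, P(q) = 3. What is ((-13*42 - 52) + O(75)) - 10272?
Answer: -10649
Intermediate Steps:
Y(t) = 3*t
O(m) = -4 + 3*m
((-13*42 - 52) + O(75)) - 10272 = ((-13*42 - 52) + (-4 + 3*75)) - 10272 = ((-546 - 52) + (-4 + 225)) - 10272 = (-598 + 221) - 10272 = -377 - 10272 = -10649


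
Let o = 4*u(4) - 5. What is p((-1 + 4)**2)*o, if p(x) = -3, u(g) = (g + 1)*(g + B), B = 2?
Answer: -345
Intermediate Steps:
u(g) = (1 + g)*(2 + g) (u(g) = (g + 1)*(g + 2) = (1 + g)*(2 + g))
o = 115 (o = 4*(2 + 4**2 + 3*4) - 5 = 4*(2 + 16 + 12) - 5 = 4*30 - 5 = 120 - 5 = 115)
p((-1 + 4)**2)*o = -3*115 = -345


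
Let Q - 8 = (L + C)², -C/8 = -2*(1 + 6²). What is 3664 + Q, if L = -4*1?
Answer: 349416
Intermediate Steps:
C = 592 (C = -(-16)*(1 + 6²) = -(-16)*(1 + 36) = -(-16)*37 = -8*(-74) = 592)
L = -4
Q = 345752 (Q = 8 + (-4 + 592)² = 8 + 588² = 8 + 345744 = 345752)
3664 + Q = 3664 + 345752 = 349416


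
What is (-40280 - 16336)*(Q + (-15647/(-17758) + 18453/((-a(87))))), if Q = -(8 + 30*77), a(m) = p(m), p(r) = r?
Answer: 36871282411068/257491 ≈ 1.4319e+8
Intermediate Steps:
a(m) = m
Q = -2318 (Q = -(8 + 2310) = -1*2318 = -2318)
(-40280 - 16336)*(Q + (-15647/(-17758) + 18453/((-a(87))))) = (-40280 - 16336)*(-2318 + (-15647/(-17758) + 18453/((-1*87)))) = -56616*(-2318 + (-15647*(-1/17758) + 18453/(-87))) = -56616*(-2318 + (15647/17758 + 18453*(-1/87))) = -56616*(-2318 + (15647/17758 - 6151/29)) = -56616*(-2318 - 108775695/514982) = -56616*(-1302503971/514982) = 36871282411068/257491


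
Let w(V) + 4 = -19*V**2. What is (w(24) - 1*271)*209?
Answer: -2344771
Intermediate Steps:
w(V) = -4 - 19*V**2
(w(24) - 1*271)*209 = ((-4 - 19*24**2) - 1*271)*209 = ((-4 - 19*576) - 271)*209 = ((-4 - 10944) - 271)*209 = (-10948 - 271)*209 = -11219*209 = -2344771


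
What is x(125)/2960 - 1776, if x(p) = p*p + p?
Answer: -524121/296 ≈ -1770.7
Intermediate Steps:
x(p) = p + p² (x(p) = p² + p = p + p²)
x(125)/2960 - 1776 = (125*(1 + 125))/2960 - 1776 = (125*126)*(1/2960) - 1776 = 15750*(1/2960) - 1776 = 1575/296 - 1776 = -524121/296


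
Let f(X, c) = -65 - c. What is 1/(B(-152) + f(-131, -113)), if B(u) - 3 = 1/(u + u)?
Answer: 304/15503 ≈ 0.019609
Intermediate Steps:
B(u) = 3 + 1/(2*u) (B(u) = 3 + 1/(u + u) = 3 + 1/(2*u))
1/(B(-152) + f(-131, -113)) = 1/((3 + (1/2)/(-152)) + (-65 - 1*(-113))) = 1/((3 + (1/2)*(-1/152)) + (-65 + 113)) = 1/((3 - 1/304) + 48) = 1/(911/304 + 48) = 1/(15503/304) = 304/15503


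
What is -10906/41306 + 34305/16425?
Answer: 2171704/1190265 ≈ 1.8246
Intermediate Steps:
-10906/41306 + 34305/16425 = -10906*1/41306 + 34305*(1/16425) = -287/1087 + 2287/1095 = 2171704/1190265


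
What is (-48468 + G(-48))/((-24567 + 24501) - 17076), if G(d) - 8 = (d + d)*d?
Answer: 21926/8571 ≈ 2.5582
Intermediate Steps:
G(d) = 8 + 2*d**2 (G(d) = 8 + (d + d)*d = 8 + (2*d)*d = 8 + 2*d**2)
(-48468 + G(-48))/((-24567 + 24501) - 17076) = (-48468 + (8 + 2*(-48)**2))/((-24567 + 24501) - 17076) = (-48468 + (8 + 2*2304))/(-66 - 17076) = (-48468 + (8 + 4608))/(-17142) = (-48468 + 4616)*(-1/17142) = -43852*(-1/17142) = 21926/8571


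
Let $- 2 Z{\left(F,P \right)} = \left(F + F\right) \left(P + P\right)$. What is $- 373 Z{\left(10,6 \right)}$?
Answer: $44760$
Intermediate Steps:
$Z{\left(F,P \right)} = - 2 F P$ ($Z{\left(F,P \right)} = - \frac{\left(F + F\right) \left(P + P\right)}{2} = - \frac{2 F 2 P}{2} = - \frac{4 F P}{2} = - 2 F P$)
$- 373 Z{\left(10,6 \right)} = - 373 \left(\left(-2\right) 10 \cdot 6\right) = \left(-373\right) \left(-120\right) = 44760$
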